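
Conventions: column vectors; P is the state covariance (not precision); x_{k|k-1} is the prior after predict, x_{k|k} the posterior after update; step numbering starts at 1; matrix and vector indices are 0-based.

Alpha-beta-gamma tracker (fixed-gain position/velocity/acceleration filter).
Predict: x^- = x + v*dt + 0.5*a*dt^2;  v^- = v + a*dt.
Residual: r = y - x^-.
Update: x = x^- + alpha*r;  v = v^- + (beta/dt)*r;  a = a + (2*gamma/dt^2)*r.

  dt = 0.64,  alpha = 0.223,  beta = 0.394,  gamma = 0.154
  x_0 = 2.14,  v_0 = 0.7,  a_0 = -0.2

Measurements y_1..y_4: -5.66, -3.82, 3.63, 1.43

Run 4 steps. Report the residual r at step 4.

resid = 10.7438

step 1: x_pred=2.5470  r=-8.2070  x^+=0.7169  v^+=-4.4805  a^+=-6.3713
step 2: x_pred=-3.4555  r=-0.3645  x^+=-3.5368  v^+=-8.7825  a^+=-6.6454
step 3: x_pred=-10.5185  r=14.1485  x^+=-7.3634  v^+=-4.3254  a^+=3.9936
step 4: x_pred=-9.3138  r=10.7438  x^+=-6.9179  v^+=4.8447  a^+=12.0724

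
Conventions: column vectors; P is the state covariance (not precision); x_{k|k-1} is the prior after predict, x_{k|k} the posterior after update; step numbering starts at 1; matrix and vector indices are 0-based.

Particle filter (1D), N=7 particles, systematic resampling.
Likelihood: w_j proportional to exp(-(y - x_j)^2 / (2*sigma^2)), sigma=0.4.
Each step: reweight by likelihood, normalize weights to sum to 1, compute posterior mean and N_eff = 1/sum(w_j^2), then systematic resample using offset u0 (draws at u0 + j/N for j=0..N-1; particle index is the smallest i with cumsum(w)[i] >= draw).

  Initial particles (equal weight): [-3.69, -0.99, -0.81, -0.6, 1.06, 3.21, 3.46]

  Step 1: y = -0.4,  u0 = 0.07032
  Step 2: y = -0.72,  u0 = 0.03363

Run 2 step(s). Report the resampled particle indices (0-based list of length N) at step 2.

step 1: w=[0.0000, 0.1859, 0.3263, 0.4870, 0.0007, 0.0000, 0.0000]  mean=-0.7399  Neff=2.6438  idx=[1, 2, 2, 2, 3, 3, 3]
step 2: w=[0.1208, 0.1480, 0.1480, 0.1480, 0.1451, 0.1451, 0.1451]  mean=-0.7403  Neff=6.9718  idx=[0, 1, 2, 3, 4, 5, 6]

resampled_idx = [0, 1, 2, 3, 4, 5, 6]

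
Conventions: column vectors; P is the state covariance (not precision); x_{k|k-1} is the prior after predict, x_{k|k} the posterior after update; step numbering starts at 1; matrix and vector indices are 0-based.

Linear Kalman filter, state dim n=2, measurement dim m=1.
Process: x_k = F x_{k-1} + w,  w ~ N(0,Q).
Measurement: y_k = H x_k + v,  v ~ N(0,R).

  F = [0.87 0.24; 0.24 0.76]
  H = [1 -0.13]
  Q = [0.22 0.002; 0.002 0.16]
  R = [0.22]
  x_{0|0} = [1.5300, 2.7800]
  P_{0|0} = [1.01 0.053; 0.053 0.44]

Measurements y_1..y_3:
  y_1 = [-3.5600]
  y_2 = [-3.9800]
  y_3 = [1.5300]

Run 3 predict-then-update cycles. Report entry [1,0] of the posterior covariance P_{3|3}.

P_post[1,0] = 0.1040

step 1: x^-=[1.9983, 2.4800]  P^-=[1.0319 0.3312; 0.3312 0.4917]  S=[1.1741]  K=[0.8422; 0.2277]  nu=[-5.2359]  x^+=[-2.4115, 1.2879]  P^+=[0.1991 0.1061; 0.1061 0.4308]
step 2: x^-=[-1.7889, 0.4000]  P^-=[0.4398 0.1984; 0.1984 0.4590]  S=[0.6160]  K=[0.6721; 0.2252]  nu=[-2.1391]  x^+=[-3.2266, -0.0817]  P^+=[0.1615 0.1052; 0.1052 0.4277]
step 3: x^-=[-2.8268, -0.8365]  P^-=[0.4108 0.1893; 0.1893 0.4547]  S=[0.5893]  K=[0.6554; 0.2210]  nu=[4.2480]  x^+=[-0.0427, 0.1022]  P^+=[0.1577 0.1040; 0.1040 0.4260]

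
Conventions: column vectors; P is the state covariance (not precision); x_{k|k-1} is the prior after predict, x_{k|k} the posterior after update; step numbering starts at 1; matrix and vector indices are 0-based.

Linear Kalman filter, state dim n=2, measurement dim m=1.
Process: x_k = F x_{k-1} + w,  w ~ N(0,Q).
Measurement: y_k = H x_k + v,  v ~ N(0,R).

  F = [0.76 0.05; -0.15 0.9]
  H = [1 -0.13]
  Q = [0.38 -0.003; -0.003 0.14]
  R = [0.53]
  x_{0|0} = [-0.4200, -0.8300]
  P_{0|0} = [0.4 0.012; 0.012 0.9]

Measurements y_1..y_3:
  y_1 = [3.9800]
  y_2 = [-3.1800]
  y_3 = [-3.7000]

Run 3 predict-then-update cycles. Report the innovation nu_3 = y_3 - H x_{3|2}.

step 1: x^-=[-0.3607, -0.6840]  P^-=[0.6142 0.0000; 0.0000 0.8748]  S=[1.1590]  K=[0.5299; -0.0981]  nu=[4.2518]  x^+=[1.8925, -1.1011]  P^+=[0.2887 0.0603; 0.0603 0.8636]
step 2: x^-=[1.3833, -1.2749]  P^-=[0.5535 0.0437; 0.0437 0.8297]  S=[1.0862]  K=[0.5044; -0.0591]  nu=[-4.7290]  x^+=[-1.0019, -0.9956]  P^+=[0.2772 0.0761; 0.0761 0.8260]
step 3: x^-=[-0.8112, -0.7458]  P^-=[0.5480 0.0540; 0.0540 0.7947]  S=[1.0773]  K=[0.5021; -0.0457]  nu=[-2.9858]  x^+=[-2.3103, -0.6092]  P^+=[0.2764 0.0788; 0.0788 0.7925]

innov = [-2.9858]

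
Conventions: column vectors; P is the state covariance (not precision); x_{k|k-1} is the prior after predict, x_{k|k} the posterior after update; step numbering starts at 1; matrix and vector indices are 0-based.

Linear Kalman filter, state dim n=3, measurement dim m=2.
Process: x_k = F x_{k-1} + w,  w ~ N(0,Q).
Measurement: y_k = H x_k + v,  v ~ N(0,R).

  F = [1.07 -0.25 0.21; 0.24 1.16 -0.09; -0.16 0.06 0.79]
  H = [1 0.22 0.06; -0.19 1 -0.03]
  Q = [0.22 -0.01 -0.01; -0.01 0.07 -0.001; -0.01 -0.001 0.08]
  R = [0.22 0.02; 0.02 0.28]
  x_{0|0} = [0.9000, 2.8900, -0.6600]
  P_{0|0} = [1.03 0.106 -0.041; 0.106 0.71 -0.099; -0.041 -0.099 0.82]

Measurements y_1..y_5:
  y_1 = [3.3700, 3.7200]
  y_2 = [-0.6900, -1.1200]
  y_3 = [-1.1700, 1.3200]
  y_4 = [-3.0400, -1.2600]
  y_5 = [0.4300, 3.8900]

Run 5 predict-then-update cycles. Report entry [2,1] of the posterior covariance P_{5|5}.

P_post[2,1] = -0.0136

step 1: x^-=[0.1019, 3.6278, -0.4920]  P^-=[1.4150 0.1339 -0.0649; 0.1339 1.1728 -0.1661; -0.0649 -0.1661 0.6196]  S=[1.7408 0.1301; 0.1301 1.4628]  K=[0.8400 -0.1657; 0.1616 0.7734; -0.0283 -0.1153]  nu=[2.4995, 0.0968]  x^+=[2.1853, 4.1065, -0.5739]  P^+=[0.1830 0.0040 -0.0395; 0.0040 0.2199 -0.0224; -0.0395 -0.0224 0.5979]
step 2: x^-=[1.1912, 5.3397, -0.5566]  P^-=[0.4521 -0.0375 0.0271; -0.0375 0.3898 -0.0644; 0.0271 -0.0644 0.4664]  S=[0.6777 -0.0215; -0.0215 0.7050]  K=[0.6524 -0.1563; 0.0835 0.5684; 0.0567 -0.1168]  nu=[-3.0225, -6.2501]  x^+=[0.1964, 1.5350, 0.0019]  P^+=[0.1421 -0.0041 -0.0127; -0.0041 0.1594 -0.0203; -0.0127 -0.0203 0.4543]
step 3: x^-=[-0.1732, 1.8276, 0.0622]  P^-=[0.4113 -0.0380 0.0317; -0.0380 0.2989 -0.0481; 0.0317 -0.0481 0.3691]  S=[0.6329 -0.0334; -0.0334 0.6118]  K=[0.6314 -0.1570; 0.0660 0.5063; 0.0630 -0.1031]  nu=[-1.4026, -0.5386]  x^+=[-0.9742, 1.4624, 0.0294]  P^+=[0.1373 -0.0054 -0.0058; -0.0054 0.1415 -0.0179; -0.0058 -0.0179 0.3597]
step 4: x^-=[-1.4018, 1.4599, 0.2668]  P^-=[0.4041 -0.0335 0.0220; -0.0335 0.2722 -0.0386; 0.0220 -0.0386 0.3084]  S=[0.6252 -0.0325; -0.0325 0.5824]  K=[0.6285 -0.1554; 0.0637 0.4839; 0.0468 -0.0867]  nu=[-1.9754, -2.9782]  x^+=[-2.1806, -0.1071, 0.4327]  P^+=[0.1367 -0.0052 -0.0062; -0.0052 0.1353 -0.0155; -0.0062 -0.0155 0.3024]
step 5: x^-=[-2.2156, -0.6865, 0.6843]  P^-=[0.3999 -0.0298 0.0120; -0.0298 0.2630 -0.0328; 0.0120 -0.0328 0.2729]  S=[0.6211 -0.0294; -0.0294 0.5711]  K=[0.6272 -0.1535; 0.0646 0.4755; 0.0306 -0.0742]  nu=[2.7555, 4.1761]  x^+=[-1.1285, 1.4771, 0.4590]  P^+=[0.1364 -0.0048 -0.0079; -0.0048 0.1331 -0.0136; -0.0079 -0.0136 0.2690]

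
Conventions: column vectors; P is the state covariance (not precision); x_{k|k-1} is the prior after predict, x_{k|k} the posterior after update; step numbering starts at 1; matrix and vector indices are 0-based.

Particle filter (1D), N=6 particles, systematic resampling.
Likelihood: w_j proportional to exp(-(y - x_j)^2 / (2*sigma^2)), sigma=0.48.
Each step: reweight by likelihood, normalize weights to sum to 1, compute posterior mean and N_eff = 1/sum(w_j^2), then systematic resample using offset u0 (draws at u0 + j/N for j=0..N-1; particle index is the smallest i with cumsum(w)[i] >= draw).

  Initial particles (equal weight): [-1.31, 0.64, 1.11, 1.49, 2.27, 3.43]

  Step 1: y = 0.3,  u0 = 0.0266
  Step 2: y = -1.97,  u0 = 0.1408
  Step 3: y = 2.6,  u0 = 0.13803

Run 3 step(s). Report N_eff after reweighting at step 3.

step 1: w=[0.0034, 0.7279, 0.2252, 0.0433, 0.0002, 0.0000]  mean=0.7764  Neff=1.7169  idx=[1, 1, 1, 1, 1, 2]
step 2: w=[0.1999, 0.1999, 0.1999, 0.1999, 0.1999, 0.0006]  mean=0.6403  Neff=5.0060  idx=[0, 1, 2, 3, 4, 4]
step 3: w=[0.1667, 0.1667, 0.1667, 0.1667, 0.1667, 0.1667]  mean=0.6400  Neff=6.0000  idx=[0, 1, 2, 3, 4, 5]

N_eff = 6.0000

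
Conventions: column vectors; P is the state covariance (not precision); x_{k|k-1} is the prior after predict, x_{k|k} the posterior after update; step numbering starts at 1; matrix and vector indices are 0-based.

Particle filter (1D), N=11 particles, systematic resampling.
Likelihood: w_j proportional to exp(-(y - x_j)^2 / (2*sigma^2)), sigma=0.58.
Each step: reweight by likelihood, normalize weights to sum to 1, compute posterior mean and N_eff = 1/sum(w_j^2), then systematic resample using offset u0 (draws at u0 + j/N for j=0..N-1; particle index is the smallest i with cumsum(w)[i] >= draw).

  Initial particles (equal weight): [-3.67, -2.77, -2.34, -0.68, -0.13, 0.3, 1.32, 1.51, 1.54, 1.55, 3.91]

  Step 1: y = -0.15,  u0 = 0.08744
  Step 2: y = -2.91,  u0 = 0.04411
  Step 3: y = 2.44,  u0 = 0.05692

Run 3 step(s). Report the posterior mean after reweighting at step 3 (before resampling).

step 1: w=[0.0000, 0.0000, 0.0003, 0.2652, 0.4024, 0.2980, 0.0162, 0.0067, 0.0058, 0.0055, 0.0000]  mean=-0.0951  Neff=3.1118  idx=[3, 3, 4, 4, 4, 4, 4, 5, 5, 5, 9]
step 2: w=[0.4798, 0.4798, 0.0080, 0.0080, 0.0080, 0.0080, 0.0080, 0.0002, 0.0002, 0.0002, 0.0000]  mean=-0.6575  Neff=2.1707  idx=[0, 0, 0, 0, 0, 1, 1, 1, 1, 1, 1]
step 3: w=[0.0909, 0.0909, 0.0909, 0.0909, 0.0909, 0.0909, 0.0909, 0.0909, 0.0909, 0.0909, 0.0909]  mean=-0.6800  Neff=11.0000  idx=[0, 1, 2, 3, 4, 5, 6, 7, 8, 9, 10]

post_mean = -0.6800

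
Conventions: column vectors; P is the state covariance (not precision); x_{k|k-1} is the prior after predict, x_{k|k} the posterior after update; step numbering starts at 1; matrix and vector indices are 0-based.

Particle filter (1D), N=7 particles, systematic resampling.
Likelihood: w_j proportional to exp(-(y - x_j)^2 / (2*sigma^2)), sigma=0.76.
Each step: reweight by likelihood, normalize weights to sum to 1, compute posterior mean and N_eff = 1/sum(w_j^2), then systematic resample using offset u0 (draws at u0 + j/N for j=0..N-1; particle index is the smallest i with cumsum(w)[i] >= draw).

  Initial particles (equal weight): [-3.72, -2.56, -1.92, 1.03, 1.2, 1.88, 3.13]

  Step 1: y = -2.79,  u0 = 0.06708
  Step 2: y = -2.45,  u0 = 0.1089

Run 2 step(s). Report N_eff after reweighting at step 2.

N_eff = 5.9024

step 1: w=[0.2429, 0.4905, 0.2667, 0.0000, 0.0000, 0.0000, 0.0000]  mean=-2.6710  Neff=2.6979  idx=[0, 0, 1, 1, 1, 2, 2]
step 2: w=[0.0492, 0.0492, 0.1967, 0.1967, 0.1967, 0.1558, 0.1558]  mean=-2.4747  Neff=5.9024  idx=[2, 2, 3, 4, 4, 5, 6]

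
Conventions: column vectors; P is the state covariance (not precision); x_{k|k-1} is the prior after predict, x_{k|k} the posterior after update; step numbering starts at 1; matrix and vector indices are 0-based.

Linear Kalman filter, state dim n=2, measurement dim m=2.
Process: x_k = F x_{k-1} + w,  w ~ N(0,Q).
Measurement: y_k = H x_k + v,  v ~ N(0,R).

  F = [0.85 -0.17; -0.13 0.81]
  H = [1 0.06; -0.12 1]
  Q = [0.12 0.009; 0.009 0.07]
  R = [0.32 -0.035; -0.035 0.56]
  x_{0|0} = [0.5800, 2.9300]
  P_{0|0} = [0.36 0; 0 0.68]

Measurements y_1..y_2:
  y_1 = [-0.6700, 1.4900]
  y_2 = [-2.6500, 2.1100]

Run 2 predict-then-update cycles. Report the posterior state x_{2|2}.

x_post = [-1.5970, 1.8080]

step 1: x^-=[-0.0051, 2.2979]  P^-=[0.3998 -0.1244; -0.1244 0.5222]  S=[0.7067 -0.1752; -0.1752 1.1178]  K=[0.5378 -0.0700; -0.0131 0.4785]  nu=[-0.8028, -0.8085]  x^+=[-0.3802, 1.9216]  P^+=[0.1767 -0.0368; -0.0368 0.2640]
step 2: x^-=[-0.6499, 1.6059]  P^-=[0.2660 -0.0730; -0.0730 0.2539]  S=[0.5781 -0.1242; -0.1242 0.8353]  K=[0.4395 -0.0603; -0.0335 0.3095]  nu=[-2.0965, 0.4261]  x^+=[-1.5970, 1.8080]  P^+=[0.1447 -0.0318; -0.0318 0.1707]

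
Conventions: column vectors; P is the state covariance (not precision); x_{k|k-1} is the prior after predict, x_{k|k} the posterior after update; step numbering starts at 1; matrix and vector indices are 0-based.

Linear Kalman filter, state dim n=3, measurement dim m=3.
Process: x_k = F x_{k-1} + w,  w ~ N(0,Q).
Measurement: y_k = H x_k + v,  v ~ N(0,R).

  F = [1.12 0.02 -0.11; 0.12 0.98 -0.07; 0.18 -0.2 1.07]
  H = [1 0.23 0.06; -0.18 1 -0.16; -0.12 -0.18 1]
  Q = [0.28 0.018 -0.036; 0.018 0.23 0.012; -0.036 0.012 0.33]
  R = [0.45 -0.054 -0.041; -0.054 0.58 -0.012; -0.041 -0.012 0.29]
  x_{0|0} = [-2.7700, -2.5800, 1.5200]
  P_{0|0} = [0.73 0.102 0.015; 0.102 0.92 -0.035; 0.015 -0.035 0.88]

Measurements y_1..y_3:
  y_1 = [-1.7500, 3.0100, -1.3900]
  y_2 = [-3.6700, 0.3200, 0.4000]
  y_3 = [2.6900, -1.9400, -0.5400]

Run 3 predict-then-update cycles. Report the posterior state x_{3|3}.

x_post = [0.2425, -0.5401, -0.5405]

step 1: x^-=[-3.3212, -2.9672, 1.6438]  P^-=[1.2078 0.2556 -0.0024; 0.2556 1.1569 -0.2384; -0.0024 -0.2384 1.4114]  S=[1.8347 0.2210 -0.2568; 0.2210 1.7963 -0.6872; -0.2568 -0.6872 1.8537]  K=[0.6945 -0.0782 -0.0371; 0.2023 0.6141 -0.0018; 0.1246 0.0388 0.8163]  nu=[2.1550, 5.6424, -3.9664]  x^+=[-2.1186, 0.9409, -1.1067]  P^+=[0.3241 -0.0247 -0.0038; -0.0247 0.3478 0.0435; -0.0038 0.0435 0.2385]
step 2: x^-=[-2.2323, 0.7453, -1.7537]  P^-=[0.6893 0.0387 0.0027; 0.0387 0.5582 -0.0250; 0.0027 -0.0250 0.6092]  S=[1.1884 -0.0195 -0.1211; -0.0195 1.1703 -0.2246; -0.1211 -0.2246 0.9373]  K=[0.5830 -0.0702 -0.0343; 0.1465 0.4757 -0.0059; 0.0972 0.0257 0.6732]  nu=[-1.5039, -1.1077, 2.0200]  x^+=[-3.1006, -0.0140, -0.5686]  P^+=[0.2732 -0.0233 -0.0044; -0.0233 0.2690 0.0322; -0.0044 0.0322 0.1962]
step 3: x^-=[-3.4104, -0.3460, -1.1637]  P^-=[0.6250 0.0327 -0.0038; 0.0327 0.4834 -0.0194; -0.0038 -0.0194 0.5604]  S=[1.1167 -0.0291 -0.1172; -0.0291 1.0922 -0.1974; -0.1172 -0.1974 0.8844]  K=[0.5608 -0.0640 -0.0357; 0.1386 0.4424 -0.0077; 0.0921 0.0216 0.6552]  nu=[6.2497, -2.3941, 0.1522]  x^+=[0.2425, -0.5401, -0.5405]  P^+=[0.2623 -0.0205 -0.0048; -0.0205 0.2502 0.0294; -0.0048 0.0294 0.1907]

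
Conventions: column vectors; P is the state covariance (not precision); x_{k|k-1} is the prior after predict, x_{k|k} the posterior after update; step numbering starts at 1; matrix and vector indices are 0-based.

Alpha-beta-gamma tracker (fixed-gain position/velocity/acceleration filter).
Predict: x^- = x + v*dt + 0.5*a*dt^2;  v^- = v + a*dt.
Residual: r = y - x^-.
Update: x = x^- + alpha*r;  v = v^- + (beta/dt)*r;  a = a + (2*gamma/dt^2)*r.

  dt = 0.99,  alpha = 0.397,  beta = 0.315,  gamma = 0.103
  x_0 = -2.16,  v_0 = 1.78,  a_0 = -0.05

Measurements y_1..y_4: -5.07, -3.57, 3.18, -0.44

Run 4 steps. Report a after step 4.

step 1: x_pred=-0.4223  r=-4.6477  x^+=-2.2674  v^+=0.2517  a^+=-1.0269
step 2: x_pred=-2.5215  r=-1.0485  x^+=-2.9377  v^+=-1.0985  a^+=-1.2472
step 3: x_pred=-4.6365  r=7.8165  x^+=-1.5333  v^+=0.1538  a^+=0.3956
step 4: x_pred=-1.1872  r=0.7472  x^+=-0.8906  v^+=0.7832  a^+=0.5527

a_post = 0.5527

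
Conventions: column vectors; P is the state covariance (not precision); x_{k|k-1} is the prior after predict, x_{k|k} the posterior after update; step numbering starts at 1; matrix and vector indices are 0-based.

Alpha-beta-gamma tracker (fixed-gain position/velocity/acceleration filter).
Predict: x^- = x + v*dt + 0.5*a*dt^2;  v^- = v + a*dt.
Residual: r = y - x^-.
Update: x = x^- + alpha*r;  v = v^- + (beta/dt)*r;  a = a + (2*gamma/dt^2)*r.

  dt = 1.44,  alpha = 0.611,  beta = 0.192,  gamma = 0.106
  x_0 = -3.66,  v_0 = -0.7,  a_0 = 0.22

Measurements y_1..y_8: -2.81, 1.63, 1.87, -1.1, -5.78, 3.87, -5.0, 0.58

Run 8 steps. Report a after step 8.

step 1: x_pred=-4.4399  r=1.6299  x^+=-3.4440  v^+=-0.1659  a^+=0.3866
step 2: x_pred=-3.2820  r=4.9120  x^+=-0.2808  v^+=1.0458  a^+=0.8888
step 3: x_pred=2.1467  r=-0.2767  x^+=1.9777  v^+=2.2888  a^+=0.8605
step 4: x_pred=6.1658  r=-7.2658  x^+=1.7264  v^+=2.5592  a^+=0.1177
step 5: x_pred=5.5337  r=-11.3137  x^+=-1.3790  v^+=1.2202  a^+=-1.0390
step 6: x_pred=-0.6990  r=4.5690  x^+=2.0926  v^+=0.3333  a^+=-0.5719
step 7: x_pred=1.9797  r=-6.9797  x^+=-2.2849  v^+=-1.4208  a^+=-1.2854
step 8: x_pred=-5.6636  r=6.2436  x^+=-1.8488  v^+=-2.4394  a^+=-0.6471

a_post = -0.6471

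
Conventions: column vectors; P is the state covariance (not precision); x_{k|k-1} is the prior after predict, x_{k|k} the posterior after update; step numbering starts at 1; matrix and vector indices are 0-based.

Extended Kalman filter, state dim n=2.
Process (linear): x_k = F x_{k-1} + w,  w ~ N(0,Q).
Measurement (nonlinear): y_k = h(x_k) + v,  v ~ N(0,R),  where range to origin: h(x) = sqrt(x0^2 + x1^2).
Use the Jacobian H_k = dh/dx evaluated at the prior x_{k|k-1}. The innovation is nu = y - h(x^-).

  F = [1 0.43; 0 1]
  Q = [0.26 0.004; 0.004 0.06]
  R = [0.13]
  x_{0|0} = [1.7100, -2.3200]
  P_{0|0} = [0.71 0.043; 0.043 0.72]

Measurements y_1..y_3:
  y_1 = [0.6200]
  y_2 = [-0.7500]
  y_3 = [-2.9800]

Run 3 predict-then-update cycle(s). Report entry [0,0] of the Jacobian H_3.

step 1: x^-=[0.7124, -2.3200]  P^-=[1.1401 0.3566; 0.3566 0.7800]  H_jac=[0.2935 -0.9559]  S=[0.7409]  K=[-0.0084; -0.8651]  nu=[-1.8069]  x^+=[0.7276, -0.7568]  P^+=[1.1401 0.3512; 0.3512 0.2255]
step 2: x^-=[0.4021, -0.7568]  P^-=[1.7438 0.4522; 0.4522 0.2855]  H_jac=[0.4692 -0.8831]  S=[0.3618]  K=[1.1578; -0.1104]  nu=[-1.6070]  x^+=[-1.4584, -0.5795]  P^+=[1.2588 0.4984; 0.4984 0.2811]
step 3: x^-=[-1.7076, -0.5795]  P^-=[1.9994 0.6233; 0.6233 0.3411]  H_jac=[-0.9470 -0.3213]  S=[2.3375]  K=[-0.8957; -0.2994]  nu=[-4.7832]  x^+=[2.5766, 0.8526]  P^+=[0.1242 -0.0035; -0.0035 0.1316]

H_jac[0,0] = -0.9470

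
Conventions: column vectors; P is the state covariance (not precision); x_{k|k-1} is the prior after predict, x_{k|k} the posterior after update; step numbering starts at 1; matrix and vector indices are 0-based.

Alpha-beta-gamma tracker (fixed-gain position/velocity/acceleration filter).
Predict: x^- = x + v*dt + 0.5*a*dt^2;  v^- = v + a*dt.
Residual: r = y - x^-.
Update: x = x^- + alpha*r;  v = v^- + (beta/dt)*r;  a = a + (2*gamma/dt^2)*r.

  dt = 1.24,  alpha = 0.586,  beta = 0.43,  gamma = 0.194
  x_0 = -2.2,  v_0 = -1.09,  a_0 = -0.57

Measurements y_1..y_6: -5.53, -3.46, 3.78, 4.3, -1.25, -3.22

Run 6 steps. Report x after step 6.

step 1: x_pred=-3.9898  r=-1.5402  x^+=-4.8924  v^+=-2.3309  a^+=-0.9587
step 2: x_pred=-8.5197  r=5.0597  x^+=-5.5547  v^+=-1.7651  a^+=0.3181
step 3: x_pred=-7.4988  r=11.2788  x^+=-0.8894  v^+=2.5406  a^+=3.1642
step 4: x_pred=4.6936  r=-0.3936  x^+=4.4629  v^+=6.3278  a^+=3.0649
step 5: x_pred=14.6657  r=-15.9157  x^+=5.3391  v^+=4.6091  a^+=-0.9513
step 6: x_pred=10.3230  r=-13.5430  x^+=2.3868  v^+=-1.2668  a^+=-4.3687

x_post = 2.3868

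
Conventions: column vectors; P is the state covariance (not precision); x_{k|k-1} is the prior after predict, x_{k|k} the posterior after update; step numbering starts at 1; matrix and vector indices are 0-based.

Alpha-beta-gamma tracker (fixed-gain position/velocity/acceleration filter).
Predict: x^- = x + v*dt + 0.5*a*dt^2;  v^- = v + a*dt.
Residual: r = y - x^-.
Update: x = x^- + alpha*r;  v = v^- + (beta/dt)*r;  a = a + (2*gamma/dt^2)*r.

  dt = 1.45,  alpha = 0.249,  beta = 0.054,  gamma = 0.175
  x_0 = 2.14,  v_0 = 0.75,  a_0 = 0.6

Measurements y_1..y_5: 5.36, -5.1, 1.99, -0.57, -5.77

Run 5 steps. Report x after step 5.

step 1: x_pred=3.8582  r=1.5018  x^+=4.2322  v^+=1.6759  a^+=0.8500
step 2: x_pred=7.5558  r=-12.6558  x^+=4.4045  v^+=2.4371  a^+=-1.2568
step 3: x_pred=6.6171  r=-4.6271  x^+=5.4650  v^+=0.4424  a^+=-2.0271
step 4: x_pred=3.9755  r=-4.5455  x^+=2.8437  v^+=-2.6661  a^+=-2.7838
step 5: x_pred=-3.9486  r=-1.8214  x^+=-4.4022  v^+=-6.7704  a^+=-3.0870

x_post = -4.4022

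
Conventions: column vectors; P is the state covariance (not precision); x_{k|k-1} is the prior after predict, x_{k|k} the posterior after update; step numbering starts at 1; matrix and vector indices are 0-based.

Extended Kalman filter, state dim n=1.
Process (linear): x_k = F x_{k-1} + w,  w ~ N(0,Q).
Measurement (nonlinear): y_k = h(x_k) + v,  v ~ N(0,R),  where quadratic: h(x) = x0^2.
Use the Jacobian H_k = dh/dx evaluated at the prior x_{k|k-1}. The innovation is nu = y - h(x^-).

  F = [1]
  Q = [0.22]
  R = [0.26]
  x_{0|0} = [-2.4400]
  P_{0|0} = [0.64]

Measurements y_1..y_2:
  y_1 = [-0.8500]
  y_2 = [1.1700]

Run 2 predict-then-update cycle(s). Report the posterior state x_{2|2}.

step 1: x^-=[-2.4400]  P^-=[0.8600]  H_jac=[-4.8800]  S=[20.7404]  K=[-0.2023]  nu=[-6.8036]  x^+=[-1.0633]  P^+=[0.0108]
step 2: x^-=[-1.0633]  P^-=[0.2308]  H_jac=[-2.1266]  S=[1.3037]  K=[-0.3765]  nu=[0.0394]  x^+=[-1.0781]  P^+=[0.0460]

x_post = [-1.0781]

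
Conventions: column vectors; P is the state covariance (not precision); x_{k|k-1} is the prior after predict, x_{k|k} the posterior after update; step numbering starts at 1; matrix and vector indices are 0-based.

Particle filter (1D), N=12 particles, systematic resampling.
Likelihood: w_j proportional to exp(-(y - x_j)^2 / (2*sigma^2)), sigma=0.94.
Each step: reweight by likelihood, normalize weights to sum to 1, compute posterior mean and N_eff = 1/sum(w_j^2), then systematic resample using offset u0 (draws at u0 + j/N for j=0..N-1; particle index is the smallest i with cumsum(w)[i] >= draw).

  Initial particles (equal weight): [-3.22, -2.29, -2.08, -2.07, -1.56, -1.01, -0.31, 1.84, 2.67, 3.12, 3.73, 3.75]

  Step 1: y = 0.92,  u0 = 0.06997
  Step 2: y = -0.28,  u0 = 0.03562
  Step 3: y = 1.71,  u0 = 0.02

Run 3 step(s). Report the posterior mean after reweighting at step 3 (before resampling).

post_mean = 0.7908

step 1: w=[0.0000, 0.0020, 0.0042, 0.0043, 0.0209, 0.0823, 0.2879, 0.4198, 0.1198, 0.0438, 0.0078, 0.0073]  mean=1.0580  Neff=3.5372  idx=[5, 6, 6, 6, 7, 7, 7, 7, 7, 7, 8, 10]
step 2: w=[0.1754, 0.2370, 0.2370, 0.2370, 0.0186, 0.0186, 0.0186, 0.0186, 0.0186, 0.0186, 0.0017, 0.0000]  mean=-0.1871  Neff=4.9661  idx=[0, 0, 1, 1, 1, 2, 2, 2, 3, 3, 3, 7]
step 3: w=[0.0079, 0.0079, 0.0519, 0.0519, 0.0519, 0.0519, 0.0519, 0.0519, 0.0519, 0.0519, 0.0519, 0.5172]  mean=0.7908  Neff=3.4267  idx=[2, 3, 5, 6, 8, 10, 11, 11, 11, 11, 11, 11]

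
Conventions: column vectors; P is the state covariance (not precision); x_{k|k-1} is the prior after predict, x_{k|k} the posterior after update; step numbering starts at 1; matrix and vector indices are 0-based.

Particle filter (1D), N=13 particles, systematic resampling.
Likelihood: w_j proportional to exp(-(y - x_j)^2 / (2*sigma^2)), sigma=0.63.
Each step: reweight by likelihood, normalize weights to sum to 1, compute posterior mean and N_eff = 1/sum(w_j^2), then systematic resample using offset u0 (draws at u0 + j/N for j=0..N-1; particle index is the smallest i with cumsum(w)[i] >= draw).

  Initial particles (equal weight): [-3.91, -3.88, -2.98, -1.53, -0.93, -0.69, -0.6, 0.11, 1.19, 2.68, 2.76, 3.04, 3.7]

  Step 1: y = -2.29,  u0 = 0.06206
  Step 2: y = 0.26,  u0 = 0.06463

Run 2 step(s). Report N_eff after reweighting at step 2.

step 1: w=[0.0287, 0.0325, 0.4305, 0.3788, 0.0763, 0.0312, 0.0215, 0.0006, 0.0000, 0.0000, 0.0000, 0.0000, 0.0000]  mean=-2.2061  Neff=2.9590  idx=[2, 2, 2, 2, 2, 2, 3, 3, 3, 3, 3, 4, 6]
step 2: w=[0.0000, 0.0000, 0.0000, 0.0000, 0.0000, 0.0000, 0.0272, 0.0272, 0.0272, 0.0272, 0.0272, 0.2584, 0.6058]  mean=-0.8116  Neff=2.2860  idx=[8, 11, 11, 11, 11, 12, 12, 12, 12, 12, 12, 12, 12]

N_eff = 2.2860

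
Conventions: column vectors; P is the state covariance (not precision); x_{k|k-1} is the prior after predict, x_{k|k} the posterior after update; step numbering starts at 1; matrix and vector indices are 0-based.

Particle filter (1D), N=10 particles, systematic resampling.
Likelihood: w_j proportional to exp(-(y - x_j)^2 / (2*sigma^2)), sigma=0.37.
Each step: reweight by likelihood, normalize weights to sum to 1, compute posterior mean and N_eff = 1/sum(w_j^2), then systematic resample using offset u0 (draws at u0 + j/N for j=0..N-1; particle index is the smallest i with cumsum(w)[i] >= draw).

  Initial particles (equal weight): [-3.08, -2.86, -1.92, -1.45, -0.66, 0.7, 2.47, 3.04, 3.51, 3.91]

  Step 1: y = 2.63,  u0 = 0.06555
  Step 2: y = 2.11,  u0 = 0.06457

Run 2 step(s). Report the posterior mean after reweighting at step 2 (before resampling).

post_mean = 2.4890

step 1: w=[0.0000, 0.0000, 0.0000, 0.0000, 0.0000, 0.0000, 0.6017, 0.3576, 0.0391, 0.0017]  mean=2.7168  Neff=2.0348  idx=[6, 6, 6, 6, 6, 6, 7, 7, 7, 8]
step 2: w=[0.1611, 0.1611, 0.1611, 0.1611, 0.1611, 0.1611, 0.0110, 0.0110, 0.0110, 0.0002]  mean=2.4890  Neff=6.4038  idx=[0, 1, 1, 2, 2, 3, 4, 4, 5, 5]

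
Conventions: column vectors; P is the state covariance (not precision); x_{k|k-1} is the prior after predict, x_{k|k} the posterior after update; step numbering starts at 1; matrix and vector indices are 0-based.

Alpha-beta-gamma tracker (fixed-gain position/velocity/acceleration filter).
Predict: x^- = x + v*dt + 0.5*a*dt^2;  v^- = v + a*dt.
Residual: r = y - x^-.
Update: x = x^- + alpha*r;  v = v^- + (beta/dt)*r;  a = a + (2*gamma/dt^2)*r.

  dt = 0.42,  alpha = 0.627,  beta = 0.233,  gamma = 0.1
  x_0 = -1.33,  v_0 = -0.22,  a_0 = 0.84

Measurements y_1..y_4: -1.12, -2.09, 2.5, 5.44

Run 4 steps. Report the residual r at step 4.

step 1: x_pred=-1.3483  r=0.2283  x^+=-1.2052  v^+=0.2595  a^+=1.0989
step 2: x_pred=-0.9993  r=-1.0907  x^+=-1.6832  v^+=0.1159  a^+=-0.1378
step 3: x_pred=-1.6466  r=4.1466  x^+=0.9533  v^+=2.3584  a^+=4.5636
step 4: x_pred=2.3463  r=3.0937  x^+=4.2861  v^+=5.9914  a^+=8.0712

resid = 3.0937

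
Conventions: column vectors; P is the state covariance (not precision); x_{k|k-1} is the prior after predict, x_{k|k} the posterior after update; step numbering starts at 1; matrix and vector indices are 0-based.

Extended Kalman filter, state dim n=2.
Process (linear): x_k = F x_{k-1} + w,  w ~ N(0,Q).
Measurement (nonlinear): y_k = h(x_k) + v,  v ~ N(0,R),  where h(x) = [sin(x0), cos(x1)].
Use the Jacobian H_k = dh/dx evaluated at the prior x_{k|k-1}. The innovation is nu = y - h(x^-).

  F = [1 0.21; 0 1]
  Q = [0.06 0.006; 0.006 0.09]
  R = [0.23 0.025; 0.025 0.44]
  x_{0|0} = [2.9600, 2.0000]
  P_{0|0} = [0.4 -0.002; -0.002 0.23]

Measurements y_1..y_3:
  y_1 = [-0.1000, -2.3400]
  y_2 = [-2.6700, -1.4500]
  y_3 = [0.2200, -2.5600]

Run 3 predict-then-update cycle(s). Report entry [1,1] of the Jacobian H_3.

step 1: x^-=[3.3800, 2.0000]  P^-=[0.4693 0.0523; 0.0523 0.3200]  H_jac=[-0.9717 0.0000; 0.0000 -0.9093]  S=[0.6731 0.0712; 0.0712 0.7046]  K=[-0.6776 0.0010; -0.0322 -0.4097]  nu=[0.1362, -1.9239]  x^+=[3.2858, 2.7839]  P^+=[0.1604 0.0182; 0.0182 0.1991]
step 2: x^-=[3.8705, 2.7839]  P^-=[0.2368 0.0660; 0.0660 0.2891]  H_jac=[-0.7459 0.0000; 0.0000 -0.3501]  S=[0.3617 0.0422; 0.0422 0.4754]  K=[-0.4876 -0.0053; -0.1123 -0.2030]  nu=[-2.0040, -0.5133]  x^+=[4.8503, 3.1132]  P^+=[0.1505 0.0414; 0.0414 0.2631]
step 3: x^-=[5.5041, 3.1132]  P^-=[0.2395 0.1027; 0.1027 0.3531]  H_jac=[0.7115 0.0000; 0.0000 -0.0284]  S=[0.3513 0.0229; 0.0229 0.4403]  K=[0.4873 -0.0320; 0.2102 -0.0337]  nu=[0.9226, -1.5604]  x^+=[6.0036, 3.3597]  P^+=[0.1564 0.0668; 0.0668 0.3374]

H_jac[1,1] = -0.0284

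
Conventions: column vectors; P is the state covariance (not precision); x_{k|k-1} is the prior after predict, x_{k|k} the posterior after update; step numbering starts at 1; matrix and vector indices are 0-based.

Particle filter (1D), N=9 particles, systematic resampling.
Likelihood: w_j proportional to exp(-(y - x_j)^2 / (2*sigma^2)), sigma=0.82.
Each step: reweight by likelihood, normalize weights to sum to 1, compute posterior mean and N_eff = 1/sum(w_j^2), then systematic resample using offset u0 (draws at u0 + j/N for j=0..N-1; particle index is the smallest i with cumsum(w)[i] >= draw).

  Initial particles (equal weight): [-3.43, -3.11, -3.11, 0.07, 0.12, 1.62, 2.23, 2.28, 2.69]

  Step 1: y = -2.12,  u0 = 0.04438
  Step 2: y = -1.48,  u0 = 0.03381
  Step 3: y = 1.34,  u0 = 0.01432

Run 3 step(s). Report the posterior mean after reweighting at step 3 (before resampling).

post_mean = -3.1144

step 1: w=[0.2153, 0.3722, 0.3722, 0.0218, 0.0185, 0.0000, 0.0000, 0.0000, 0.0000]  mean=-3.0498  Neff=3.0843  idx=[0, 0, 1, 1, 1, 2, 2, 2, 2]
step 2: w=[0.0543, 0.0543, 0.1273, 0.1273, 0.1273, 0.1273, 0.1273, 0.1273, 0.1273]  mean=-3.1448  Neff=8.3750  idx=[0, 2, 3, 4, 4, 5, 6, 7, 8]
step 3: w=[0.0137, 0.1233, 0.1233, 0.1233, 0.1233, 0.1233, 0.1233, 0.1233, 0.1233]  mean=-3.1144  Neff=8.2118  idx=[1, 1, 2, 3, 4, 5, 6, 7, 8]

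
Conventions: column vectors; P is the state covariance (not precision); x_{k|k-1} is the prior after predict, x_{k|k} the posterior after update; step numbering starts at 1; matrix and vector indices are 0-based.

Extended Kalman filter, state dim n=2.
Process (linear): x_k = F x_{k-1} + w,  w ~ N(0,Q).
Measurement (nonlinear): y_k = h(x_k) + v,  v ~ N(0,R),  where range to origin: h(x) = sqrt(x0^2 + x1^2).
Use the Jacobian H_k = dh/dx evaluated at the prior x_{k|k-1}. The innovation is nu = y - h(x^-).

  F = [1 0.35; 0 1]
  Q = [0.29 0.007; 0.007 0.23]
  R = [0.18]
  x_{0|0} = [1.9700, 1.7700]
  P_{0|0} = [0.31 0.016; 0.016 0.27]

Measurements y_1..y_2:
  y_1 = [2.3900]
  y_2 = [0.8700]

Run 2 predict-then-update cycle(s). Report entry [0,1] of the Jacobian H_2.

step 1: x^-=[2.5895, 1.7700]  P^-=[0.6443 0.1175; 0.1175 0.5000]  H_jac=[0.8256 0.5643]  S=[0.8878]  K=[0.6738; 0.4271]  nu=[-0.7466]  x^+=[2.0864, 1.4511]  P^+=[0.2412 -0.1380; -0.1380 0.3381]
step 2: x^-=[2.5943, 1.4511]  P^-=[0.4760 -0.0126; -0.0126 0.5681]  H_jac=[0.8727 0.4882]  S=[0.6672]  K=[0.6135; 0.3991]  nu=[-2.1026]  x^+=[1.3045, 0.6120]  P^+=[0.2250 -0.1760; -0.1760 0.4618]

H_jac[0,1] = 0.4882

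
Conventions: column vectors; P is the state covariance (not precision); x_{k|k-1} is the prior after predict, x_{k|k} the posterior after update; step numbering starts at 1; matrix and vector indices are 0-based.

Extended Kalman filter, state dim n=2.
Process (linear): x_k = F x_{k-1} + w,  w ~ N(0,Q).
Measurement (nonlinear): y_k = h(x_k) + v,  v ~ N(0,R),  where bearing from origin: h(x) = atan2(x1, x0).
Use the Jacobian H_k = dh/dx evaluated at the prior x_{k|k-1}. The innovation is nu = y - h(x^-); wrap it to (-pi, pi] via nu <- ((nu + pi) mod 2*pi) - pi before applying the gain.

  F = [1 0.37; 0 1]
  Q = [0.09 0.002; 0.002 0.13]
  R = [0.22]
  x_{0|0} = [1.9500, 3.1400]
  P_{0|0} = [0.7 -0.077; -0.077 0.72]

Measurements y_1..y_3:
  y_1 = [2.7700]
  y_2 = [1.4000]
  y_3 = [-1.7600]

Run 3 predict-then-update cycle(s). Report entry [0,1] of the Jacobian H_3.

H_jac[0,1] = 0.1199

step 1: x^-=[3.1118, 3.1400]  P^-=[0.8316 0.1914; 0.1914 0.8500]  H_jac=[-0.1607 0.1592]  S=[0.2532]  K=[-0.4073; 0.4130]  nu=[1.9801]  x^+=[2.3053, 3.9579]  P^+=[0.7896 0.2340; 0.2340 0.8068]
step 2: x^-=[3.7697, 3.9579]  P^-=[1.1632 0.5345; 0.5345 0.9368]  H_jac=[-0.1325 0.1262]  S=[0.2375]  K=[-0.3649; 0.1996]  nu=[0.5903]  x^+=[3.5543, 4.0757]  P^+=[1.1316 0.5518; 0.5518 0.9273]
step 3: x^-=[5.0623, 4.0757]  P^-=[1.7569 0.8969; 0.8969 1.0573]  H_jac=[-0.0965 0.1199]  S=[0.2308]  K=[-0.2687; 0.1741]  nu=[-2.4378]  x^+=[5.7175, 3.6513]  P^+=[1.7402 0.9077; 0.9077 1.0503]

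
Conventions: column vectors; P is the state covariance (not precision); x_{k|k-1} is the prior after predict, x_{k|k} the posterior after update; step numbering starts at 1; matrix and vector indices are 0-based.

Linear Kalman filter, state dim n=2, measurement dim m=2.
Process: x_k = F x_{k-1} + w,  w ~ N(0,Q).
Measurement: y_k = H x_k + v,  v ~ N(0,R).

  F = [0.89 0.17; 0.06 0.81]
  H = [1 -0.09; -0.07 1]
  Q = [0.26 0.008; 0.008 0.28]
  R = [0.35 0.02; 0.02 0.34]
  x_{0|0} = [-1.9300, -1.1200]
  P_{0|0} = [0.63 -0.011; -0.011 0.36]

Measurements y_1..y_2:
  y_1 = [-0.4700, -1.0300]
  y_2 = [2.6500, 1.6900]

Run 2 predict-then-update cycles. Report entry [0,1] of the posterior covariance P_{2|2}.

step 1: x^-=[-1.9081, -1.0230]  P^-=[0.7661 0.0832; 0.0832 0.5174]  S=[1.1053 0.0035; 0.0035 0.8495]  K=[0.6862 0.0319; 0.0312 0.6021]  nu=[1.3460, -0.1406]  x^+=[-0.9889, -1.0656]  P^+=[0.2446 0.0417; 0.0417 0.2082]
step 2: x^-=[-1.0613, -0.9225]  P^-=[0.4724 0.0802; 0.0802 0.4216]  S=[0.8113 0.0297; 0.0297 0.7526]  K=[0.5718 0.0401; 0.0319 0.5514]  nu=[3.6283, 2.5382]  x^+=[1.1152, 0.5928]  P^+=[0.2045 0.0394; 0.0394 0.1909]

P_post[0,1] = 0.0394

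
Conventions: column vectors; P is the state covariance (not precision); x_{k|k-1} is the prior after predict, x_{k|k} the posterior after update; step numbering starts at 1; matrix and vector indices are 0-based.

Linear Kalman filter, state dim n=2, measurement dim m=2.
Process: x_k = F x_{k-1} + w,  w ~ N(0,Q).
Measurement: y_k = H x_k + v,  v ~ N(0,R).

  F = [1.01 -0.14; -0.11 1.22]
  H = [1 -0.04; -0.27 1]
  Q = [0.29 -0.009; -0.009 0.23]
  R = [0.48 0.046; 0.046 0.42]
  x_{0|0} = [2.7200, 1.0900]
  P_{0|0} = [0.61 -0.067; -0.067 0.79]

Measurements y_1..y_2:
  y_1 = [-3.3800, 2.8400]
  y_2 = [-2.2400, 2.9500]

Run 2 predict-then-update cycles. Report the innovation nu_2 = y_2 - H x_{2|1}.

innov = [-0.3865, -0.8568]

step 1: x^-=[2.5946, 1.0306]  P^-=[0.9467 -0.2953; -0.2953 1.4312]  S=[1.4526 -0.5653; -0.5653 2.0797]  K=[0.6226 -0.0956; 0.0448 0.7387]  nu=[-5.9334, 2.5099]  x^+=[-1.3397, 2.6189]  P^+=[0.2972 0.0687; 0.0687 0.3309]
step 2: x^-=[-1.7198, 3.3424]  P^-=[0.5802 -0.0128; -0.0128 0.7076]  S=[1.0624 -0.1519; -0.1519 1.1768]  K=[0.5359 -0.0748; 0.0486 0.6105]  nu=[-0.3865, -0.8568]  x^+=[-1.8628, 2.8006]  P^+=[0.2563 0.0624; 0.0624 0.2755]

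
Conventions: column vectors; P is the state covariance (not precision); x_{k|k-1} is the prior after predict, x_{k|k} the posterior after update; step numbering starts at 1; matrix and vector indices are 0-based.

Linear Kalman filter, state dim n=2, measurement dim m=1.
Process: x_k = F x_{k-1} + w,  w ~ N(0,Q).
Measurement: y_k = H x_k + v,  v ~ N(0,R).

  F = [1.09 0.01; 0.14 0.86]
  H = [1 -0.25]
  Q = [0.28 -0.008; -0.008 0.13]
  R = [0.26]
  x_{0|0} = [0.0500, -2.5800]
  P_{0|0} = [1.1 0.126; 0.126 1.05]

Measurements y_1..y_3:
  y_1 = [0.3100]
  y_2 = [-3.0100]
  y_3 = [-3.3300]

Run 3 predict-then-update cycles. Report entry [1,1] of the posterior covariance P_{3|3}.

P_post[1,1] = 0.8552

step 1: x^-=[0.0287, -2.2118]  P^-=[1.5898 0.2872; 0.2872 0.9585]  S=[1.7661]  K=[0.8595; 0.0269]  nu=[-0.2717]  x^+=[-0.2048, -2.2191]  P^+=[0.2850 0.2463; 0.2463 0.9572]
step 2: x^-=[-0.2454, -1.9371]  P^-=[0.6241 0.2750; 0.2750 0.9028]  S=[0.8031]  K=[0.6916; 0.0613]  nu=[-3.2489]  x^+=[-2.4923, -2.1363]  P^+=[0.2400 0.2409; 0.2409 0.8998]
step 3: x^-=[-2.7379, -2.1862]  P^-=[0.5705 0.2625; 0.2625 0.8582]  S=[0.7529]  K=[0.6706; 0.0637]  nu=[-1.1386]  x^+=[-3.5015, -2.2587]  P^+=[0.2319 0.2304; 0.2304 0.8552]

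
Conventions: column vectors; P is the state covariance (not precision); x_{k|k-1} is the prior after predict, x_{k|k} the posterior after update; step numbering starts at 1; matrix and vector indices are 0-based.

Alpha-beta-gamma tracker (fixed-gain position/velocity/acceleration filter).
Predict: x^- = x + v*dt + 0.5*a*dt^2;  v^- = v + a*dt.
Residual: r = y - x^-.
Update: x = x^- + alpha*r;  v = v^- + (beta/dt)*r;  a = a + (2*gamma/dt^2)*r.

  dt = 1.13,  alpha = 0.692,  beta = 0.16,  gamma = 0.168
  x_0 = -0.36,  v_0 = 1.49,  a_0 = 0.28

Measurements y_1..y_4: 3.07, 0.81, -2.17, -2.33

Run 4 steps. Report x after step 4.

step 1: x_pred=1.5025  r=1.5675  x^+=2.5872  v^+=2.0284  a^+=0.6925
step 2: x_pred=5.3213  r=-4.5113  x^+=2.1995  v^+=2.1721  a^+=-0.4946
step 3: x_pred=4.3381  r=-6.5081  x^+=-0.1655  v^+=0.6916  a^+=-2.2072
step 4: x_pred=-0.7931  r=-1.5369  x^+=-1.8566  v^+=-2.0201  a^+=-2.6116

x_post = -1.8566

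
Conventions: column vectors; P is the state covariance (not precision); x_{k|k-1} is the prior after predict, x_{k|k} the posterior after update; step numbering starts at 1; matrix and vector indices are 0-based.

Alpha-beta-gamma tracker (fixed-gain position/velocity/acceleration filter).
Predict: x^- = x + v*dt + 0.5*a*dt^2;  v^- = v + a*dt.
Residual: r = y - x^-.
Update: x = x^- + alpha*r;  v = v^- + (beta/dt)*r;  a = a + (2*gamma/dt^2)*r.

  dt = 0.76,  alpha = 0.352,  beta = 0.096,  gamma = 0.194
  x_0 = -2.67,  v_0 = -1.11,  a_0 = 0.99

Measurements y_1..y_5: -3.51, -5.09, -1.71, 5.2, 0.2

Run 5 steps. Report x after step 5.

x_post = 2.3004

step 1: x_pred=-3.2277  r=-0.2823  x^+=-3.3271  v^+=-0.3933  a^+=0.8004
step 2: x_pred=-3.3948  r=-1.6952  x^+=-3.9915  v^+=0.0009  a^+=-0.3384
step 3: x_pred=-4.0886  r=2.3786  x^+=-3.2513  v^+=0.0442  a^+=1.2594
step 4: x_pred=-2.8540  r=8.0540  x^+=-0.0190  v^+=2.0187  a^+=6.6697
step 5: x_pred=3.4414  r=-3.2414  x^+=2.3004  v^+=6.6782  a^+=4.4923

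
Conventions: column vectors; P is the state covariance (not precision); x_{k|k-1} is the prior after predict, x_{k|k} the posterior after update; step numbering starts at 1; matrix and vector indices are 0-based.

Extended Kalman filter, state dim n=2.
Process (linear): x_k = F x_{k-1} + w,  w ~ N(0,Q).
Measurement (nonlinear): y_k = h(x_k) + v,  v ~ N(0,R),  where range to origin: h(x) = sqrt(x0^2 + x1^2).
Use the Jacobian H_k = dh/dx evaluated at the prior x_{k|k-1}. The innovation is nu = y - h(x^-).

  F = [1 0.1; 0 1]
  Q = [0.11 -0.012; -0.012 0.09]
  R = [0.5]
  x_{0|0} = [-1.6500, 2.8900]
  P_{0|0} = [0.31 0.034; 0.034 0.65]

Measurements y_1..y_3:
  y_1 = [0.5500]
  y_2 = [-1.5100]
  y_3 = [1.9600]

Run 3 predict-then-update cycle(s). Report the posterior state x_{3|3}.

step 1: x^-=[-1.3610, 2.8900]  P^-=[0.4333 0.0870; 0.0870 0.7400]  H_jac=[-0.4261 0.9047]  S=[1.1173]  K=[-0.0948; 0.5660]  nu=[-2.6444]  x^+=[-1.1103, 1.3932]  P^+=[0.4233 0.1469; 0.1469 0.3820]
step 2: x^-=[-0.9710, 1.3932]  P^-=[0.5665 0.1731; 0.1731 0.4720]  H_jac=[-0.5718 0.8204]  S=[0.8405]  K=[-0.2164; 0.3430]  nu=[-3.2082]  x^+=[-0.2768, 0.2929]  P^+=[0.5271 0.2355; 0.2355 0.3732]
step 3: x^-=[-0.2475, 0.2929]  P^-=[0.6880 0.2608; 0.2608 0.4632]  H_jac=[-0.6455 0.7638]  S=[0.7996]  K=[-0.3062; 0.2319]  nu=[1.5765]  x^+=[-0.7302, 0.6584]  P^+=[0.6130 0.3176; 0.3176 0.4202]

x_post = [-0.7302, 0.6584]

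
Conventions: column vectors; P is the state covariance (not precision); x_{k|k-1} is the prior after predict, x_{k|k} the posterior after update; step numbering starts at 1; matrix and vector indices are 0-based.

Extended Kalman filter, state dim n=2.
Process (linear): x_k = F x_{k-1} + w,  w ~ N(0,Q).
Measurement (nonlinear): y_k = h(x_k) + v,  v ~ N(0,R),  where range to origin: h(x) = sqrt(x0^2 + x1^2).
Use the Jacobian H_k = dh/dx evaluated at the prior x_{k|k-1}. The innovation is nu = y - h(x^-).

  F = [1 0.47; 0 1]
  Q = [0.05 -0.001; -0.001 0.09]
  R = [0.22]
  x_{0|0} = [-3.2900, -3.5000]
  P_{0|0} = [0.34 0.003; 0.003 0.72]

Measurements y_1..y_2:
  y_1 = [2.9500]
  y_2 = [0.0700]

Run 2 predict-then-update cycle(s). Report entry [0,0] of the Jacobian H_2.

step 1: x^-=[-4.9350, -3.5000]  P^-=[0.5519 0.3404; 0.3404 0.8100]  H_jac=[-0.8157 -0.5785]  S=[1.1795]  K=[-0.5486; -0.6327]  nu=[-3.1001]  x^+=[-3.2343, -1.5386]  P^+=[0.1969 -0.0690; -0.0690 0.3379]
step 2: x^-=[-3.9574, -1.5386]  P^-=[0.2567 0.0888; 0.0888 0.4279]  H_jac=[-0.9320 -0.3624]  S=[0.5592]  K=[-0.4854; -0.4253]  nu=[-4.1760]  x^+=[-1.9304, 0.2376]  P^+=[0.1249 -0.0266; -0.0266 0.3267]

H_jac[0,0] = -0.9320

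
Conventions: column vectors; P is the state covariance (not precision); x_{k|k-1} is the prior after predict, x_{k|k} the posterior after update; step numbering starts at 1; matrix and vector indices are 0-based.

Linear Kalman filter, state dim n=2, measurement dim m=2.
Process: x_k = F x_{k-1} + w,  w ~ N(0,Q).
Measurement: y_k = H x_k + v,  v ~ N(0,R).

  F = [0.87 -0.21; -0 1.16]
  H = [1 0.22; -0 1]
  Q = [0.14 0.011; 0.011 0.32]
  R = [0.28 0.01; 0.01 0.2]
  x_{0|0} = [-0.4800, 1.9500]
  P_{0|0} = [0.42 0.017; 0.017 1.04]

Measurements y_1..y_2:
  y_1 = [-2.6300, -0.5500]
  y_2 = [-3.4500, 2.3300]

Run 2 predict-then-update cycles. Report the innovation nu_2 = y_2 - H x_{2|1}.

innov = [-1.8846, 2.6505]

step 1: x^-=[-0.8271, 2.2620]  P^-=[0.4976 -0.2252; -0.2252 1.7194]  S=[0.7617 0.1631; 0.1631 1.9194]  K=[0.6247 -0.1704; 0.0094 0.8950]  nu=[-2.3005, -2.8120]  x^+=[-1.7850, -0.2763]  P^+=[0.1793 -0.0278; -0.0278 0.1791]
step 2: x^-=[-1.4949, -0.3205]  P^-=[0.2938 -0.0607; -0.0607 0.5610]  S=[0.5742 0.0727; 0.0727 0.7610]  K=[0.5046 -0.1280; 0.0161 0.7357]  nu=[-1.8846, 2.6505]  x^+=[-2.7851, 1.5991]  P^+=[0.1445 -0.0206; -0.0206 0.1473]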